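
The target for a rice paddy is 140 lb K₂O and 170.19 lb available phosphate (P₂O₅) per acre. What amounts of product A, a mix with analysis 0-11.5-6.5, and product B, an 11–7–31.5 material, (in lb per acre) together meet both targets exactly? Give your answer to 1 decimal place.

Per-acre balance (a = product A, b = product B):
K₂O: 0.065·a + 0.315·b = 140
P₂O₅: 0.115·a + 0.07·b = 170.19
Solving simultaneously: a = 1383.105, b = 159.042.

1383.1 lb product A, 159.0 lb product B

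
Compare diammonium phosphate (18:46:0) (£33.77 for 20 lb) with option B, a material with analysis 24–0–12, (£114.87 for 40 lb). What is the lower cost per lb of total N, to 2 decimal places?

diammonium phosphate: N per bag = 20 × 18% = 3.6 lb; cost = 33.77 / 3.6 = £9.3806/lb N.
option B: N per bag = 40 × 24% = 9.6 lb; cost = 114.87 / 9.6 = £11.9656/lb N.
diammonium phosphate is cheaper.

£9.38 per lb N (diammonium phosphate)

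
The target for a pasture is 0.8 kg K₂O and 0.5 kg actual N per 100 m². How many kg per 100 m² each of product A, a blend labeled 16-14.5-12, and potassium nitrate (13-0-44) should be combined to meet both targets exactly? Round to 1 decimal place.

Let a = kg of product A, b = kg of potassium nitrate (per 100 m²).
K₂O: 0.12·a + 0.44·b = 0.8
N: 0.16·a + 0.13·b = 0.5
Eliminate b: (row1) − 0.44/0.13·(row2) → -0.421538·a = -0.892308, so a = 2.11679.
Then b = (0.5 − 0.16·2.11679) / 0.13 = 1.24088.

2.1 kg product A, 1.2 kg potassium nitrate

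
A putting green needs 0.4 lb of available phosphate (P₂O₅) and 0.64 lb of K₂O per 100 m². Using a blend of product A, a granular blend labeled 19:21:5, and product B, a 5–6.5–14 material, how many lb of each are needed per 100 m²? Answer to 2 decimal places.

0.55 lb product A, 4.37 lb product B

With a, b = lb per 100 m² of product A and product B:
P₂O₅: 0.21·a + 0.065·b = 0.4
K₂O: 0.05·a + 0.14·b = 0.64
Eliminate b: (row1) − 0.065/0.14·(row2) → 0.186786·a = 0.102857, so a = 0.550669.
Then b = (0.64 − 0.05·0.550669) / 0.14 = 4.37476.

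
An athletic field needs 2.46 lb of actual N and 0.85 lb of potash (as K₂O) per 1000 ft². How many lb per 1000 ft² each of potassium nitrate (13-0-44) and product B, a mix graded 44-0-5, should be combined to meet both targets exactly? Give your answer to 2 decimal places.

1.34 lb potassium nitrate, 5.19 lb product B

With a, b = lb per 1000 ft² of potassium nitrate and product B:
N: 0.13·a + 0.44·b = 2.46
K₂O: 0.44·a + 0.05·b = 0.85
Eliminate a: (row1) − 0.13/0.44·(row2) → 0.425227·b = 2.20886, so b = 5.19455.
Back-substitute: a = (2.46 − 0.44·5.19455) / 0.13 = 1.34153.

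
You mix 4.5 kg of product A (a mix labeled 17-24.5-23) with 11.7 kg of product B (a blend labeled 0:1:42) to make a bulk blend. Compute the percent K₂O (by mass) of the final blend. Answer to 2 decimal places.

Total mass = 4.5 + 11.7 = 16.2 kg.
K₂O mass = 23%×4.5 + 42%×11.7 = 5.949 kg.
% K₂O = 5.949 / 16.2 = 36.7222%.

36.72% K₂O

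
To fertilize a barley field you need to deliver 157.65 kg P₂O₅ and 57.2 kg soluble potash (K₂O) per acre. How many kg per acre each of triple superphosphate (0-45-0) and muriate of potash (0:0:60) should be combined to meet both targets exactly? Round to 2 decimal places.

Let a = kg of triple superphosphate, b = kg of muriate of potash (per acre).
P₂O₅: 0.45·a + 0·b = 157.65
K₂O: 0·a + 0.6·b = 57.2
Solving simultaneously: a = 350.333, b = 95.3333.

350.33 kg triple superphosphate, 95.33 kg muriate of potash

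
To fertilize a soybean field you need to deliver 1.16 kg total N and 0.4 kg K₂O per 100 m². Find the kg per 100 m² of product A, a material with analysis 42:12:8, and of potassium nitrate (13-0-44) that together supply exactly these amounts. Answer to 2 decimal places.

With a, b = kg per 100 m² of product A and potassium nitrate:
N: 0.42·a + 0.13·b = 1.16
K₂O: 0.08·a + 0.44·b = 0.4
Eliminate a: (row1) − 0.42/0.08·(row2) → -2.18·b = -0.94, so b = 0.431193.
Back-substitute: a = (1.16 − 0.13·0.431193) / 0.42 = 2.62844.

2.63 kg product A, 0.43 kg potassium nitrate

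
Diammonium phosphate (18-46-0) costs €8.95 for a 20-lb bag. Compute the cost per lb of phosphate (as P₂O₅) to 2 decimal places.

€0.97 per lb P₂O₅

P₂O₅ in bag = 20 × 46% = 9.2 lb.
Cost per lb P₂O₅ = €8.95 / 9.2 = €0.9728.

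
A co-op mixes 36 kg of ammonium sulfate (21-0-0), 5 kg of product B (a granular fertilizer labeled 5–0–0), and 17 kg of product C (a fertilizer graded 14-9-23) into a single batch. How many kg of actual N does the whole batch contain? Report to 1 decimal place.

10.2 kg N

N mass = 21%×36 + 5%×5 + 14%×17 = 10.19 kg.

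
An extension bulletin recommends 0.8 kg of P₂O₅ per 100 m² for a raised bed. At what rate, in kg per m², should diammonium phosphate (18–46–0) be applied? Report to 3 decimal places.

0.017 kg of product per sq m

Product per 100 m² = 0.8 / 46% = 1.73913 kg.
Convert to per m²: 1.73913 × 0.01 = 0.0173913 kg.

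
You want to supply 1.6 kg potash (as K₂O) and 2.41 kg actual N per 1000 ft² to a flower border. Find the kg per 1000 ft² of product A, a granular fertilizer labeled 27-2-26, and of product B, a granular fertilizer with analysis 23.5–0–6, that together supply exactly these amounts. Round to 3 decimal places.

Let a = kg of product A, b = kg of product B (per 1000 ft²).
K₂O: 0.26·a + 0.06·b = 1.6
N: 0.27·a + 0.235·b = 2.41
From row1: a = (1.6 − 0.06·b) / 0.26.
Into row2: 0.27·(1.6 − 0.06·b)/0.26 + 0.235·b = 2.41 → b = 4.33408, a = 5.15367.

5.154 kg product A, 4.334 kg product B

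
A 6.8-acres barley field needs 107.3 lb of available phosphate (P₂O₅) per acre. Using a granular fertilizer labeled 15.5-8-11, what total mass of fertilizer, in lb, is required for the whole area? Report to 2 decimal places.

9120.50 lb

Product per acre = 107.3 / 8% = 1341.25 lb.
Total product = 1341.25 × 6.8 = 9120.5 lb.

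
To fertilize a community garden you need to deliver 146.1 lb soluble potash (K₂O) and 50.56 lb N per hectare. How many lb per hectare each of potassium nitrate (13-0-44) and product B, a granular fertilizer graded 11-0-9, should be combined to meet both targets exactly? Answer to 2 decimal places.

313.91 lb potassium nitrate, 88.65 lb product B

Per-hectare balance (a = potassium nitrate, b = product B):
K₂O: 0.44·a + 0.09·b = 146.1
N: 0.13·a + 0.11·b = 50.56
Solving simultaneously: a = 313.913, b = 88.6485.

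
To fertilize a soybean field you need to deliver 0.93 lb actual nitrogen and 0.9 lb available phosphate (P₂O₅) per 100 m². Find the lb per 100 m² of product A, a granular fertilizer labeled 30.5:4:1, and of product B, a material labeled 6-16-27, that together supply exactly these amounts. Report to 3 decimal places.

With a, b = lb per 100 m² of product A and product B:
N: 0.305·a + 0.06·b = 0.93
P₂O₅: 0.04·a + 0.16·b = 0.9
From row1: a = (0.93 − 0.06·b) / 0.305.
Into row2: 0.04·(0.93 − 0.06·b)/0.305 + 0.16·b = 0.9 → b = 5.11422, a = 2.0431.

2.043 lb product A, 5.114 lb product B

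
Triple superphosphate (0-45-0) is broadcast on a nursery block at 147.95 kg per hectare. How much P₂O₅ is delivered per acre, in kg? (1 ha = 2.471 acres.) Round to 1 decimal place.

26.9 kg P₂O₅ per acre

P₂O₅ per hectare = 147.95 × 45% = 66.5775 kg.
Convert to per acre: 66.5775 × 0.404694 = 26.9435 kg.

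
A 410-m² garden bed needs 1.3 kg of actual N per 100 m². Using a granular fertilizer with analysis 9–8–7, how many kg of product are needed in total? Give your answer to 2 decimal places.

Product per 100 m² = 1.3 / 9% = 14.4444 kg.
Total product = 14.4444 × 410 / 100 = 59.2222 kg.

59.22 kg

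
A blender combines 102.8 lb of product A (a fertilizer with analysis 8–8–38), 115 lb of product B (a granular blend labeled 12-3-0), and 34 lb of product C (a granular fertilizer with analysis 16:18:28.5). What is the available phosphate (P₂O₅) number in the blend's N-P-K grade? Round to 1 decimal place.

Total mass = 102.8 + 115 + 34 = 251.8 lb.
P₂O₅ mass = 8%×102.8 + 3%×115 + 18%×34 = 17.794 lb.
% P₂O₅ = 17.794 / 251.8 = 7.06672%.

7.1% P₂O₅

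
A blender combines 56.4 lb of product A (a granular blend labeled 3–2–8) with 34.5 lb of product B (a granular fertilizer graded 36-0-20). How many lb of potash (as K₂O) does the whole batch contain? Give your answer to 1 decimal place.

11.4 lb K₂O

K₂O mass = 8%×56.4 + 20%×34.5 = 11.412 lb.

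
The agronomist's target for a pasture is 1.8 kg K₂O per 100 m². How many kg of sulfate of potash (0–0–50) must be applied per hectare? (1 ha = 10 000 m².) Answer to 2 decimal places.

Product per 100 m² = 1.8 / 50% = 3.6 kg.
Convert to per hectare: 3.6 × 100 = 360 kg.

360.00 kg of product per hectare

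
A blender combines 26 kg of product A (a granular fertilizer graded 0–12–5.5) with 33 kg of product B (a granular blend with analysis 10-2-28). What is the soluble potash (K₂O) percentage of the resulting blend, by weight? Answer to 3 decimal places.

18.085% K₂O

Total mass = 26 + 33 = 59 kg.
K₂O mass = 5.5%×26 + 28%×33 = 10.67 kg.
% K₂O = 10.67 / 59 = 18.0847%.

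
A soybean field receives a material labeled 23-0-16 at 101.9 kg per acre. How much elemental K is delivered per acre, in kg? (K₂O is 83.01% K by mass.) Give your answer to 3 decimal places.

K₂O per acre = 101.9 × 16% = 16.304 kg.
Elemental K = 16.304 × 0.8301 = 13.53395 kg per acre.

13.534 kg K per acre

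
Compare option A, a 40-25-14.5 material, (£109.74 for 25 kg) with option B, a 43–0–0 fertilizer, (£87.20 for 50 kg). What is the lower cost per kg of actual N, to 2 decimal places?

£4.06 per kg N (option B)

option A: N per bag = 25 × 40% = 10 kg; cost = 109.74 / 10 = £10.9740/kg N.
option B: N per bag = 50 × 43% = 21.5 kg; cost = 87.20 / 21.5 = £4.0558/kg N.
option B is cheaper.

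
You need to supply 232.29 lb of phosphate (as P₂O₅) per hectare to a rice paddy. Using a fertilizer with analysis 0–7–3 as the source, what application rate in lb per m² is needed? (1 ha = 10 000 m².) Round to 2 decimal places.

Product per hectare = 232.29 / 7% = 3318.43 lb.
Convert to per m²: 3318.43 × 0.0001 = 0.331843 lb.

0.33 lb of product per sq m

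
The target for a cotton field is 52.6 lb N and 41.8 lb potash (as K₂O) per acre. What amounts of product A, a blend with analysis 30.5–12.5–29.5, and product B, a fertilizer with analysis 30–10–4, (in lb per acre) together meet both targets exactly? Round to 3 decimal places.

136.776 lb product A, 36.278 lb product B

Let a = lb of product A, b = lb of product B (per acre).
N: 0.305·a + 0.3·b = 52.6
K₂O: 0.295·a + 0.04·b = 41.8
Eliminate b: (row1) − 0.3/0.04·(row2) → -1.9075·a = -260.9, so a = 136.7759.
Then b = (41.8 − 0.295·136.7759) / 0.04 = 36.2779.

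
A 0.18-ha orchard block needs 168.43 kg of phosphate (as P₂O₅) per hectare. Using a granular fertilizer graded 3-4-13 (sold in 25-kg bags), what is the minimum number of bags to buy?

Product per hectare = 168.43 / 4% = 4210.75 kg.
Total product = 4210.75 × 0.18 = 757.935 kg.
Bags = ⌈757.935 / 25⌉ = 31.

31 bags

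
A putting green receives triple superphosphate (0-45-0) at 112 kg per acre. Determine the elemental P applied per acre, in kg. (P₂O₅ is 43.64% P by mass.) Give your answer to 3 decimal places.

P₂O₅ per acre = 112 × 45% = 50.4 kg.
Elemental P = 50.4 × 0.4364 = 21.9946 kg per acre.

21.995 kg P per acre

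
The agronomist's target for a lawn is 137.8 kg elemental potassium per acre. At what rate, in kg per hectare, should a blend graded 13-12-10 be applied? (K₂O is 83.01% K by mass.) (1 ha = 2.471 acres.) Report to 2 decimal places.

4101.96 kg of product per hectare

As K₂O: 137.8 / 0.8301 = 166.004 kg per acre.
Product per acre = 166.004 / 10% = 1660.04 kg.
Convert to per hectare: 1660.04 × 2.471 = 4101.961 kg.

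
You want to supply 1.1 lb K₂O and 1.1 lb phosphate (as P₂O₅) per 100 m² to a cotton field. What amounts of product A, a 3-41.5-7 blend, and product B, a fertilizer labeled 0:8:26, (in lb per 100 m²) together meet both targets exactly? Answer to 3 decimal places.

1.935 lb product A, 3.710 lb product B

With a, b = lb per 100 m² of product A and product B:
K₂O: 0.07·a + 0.26·b = 1.1
P₂O₅: 0.415·a + 0.08·b = 1.1
Solving simultaneously: a = 1.93548, b = 3.70968.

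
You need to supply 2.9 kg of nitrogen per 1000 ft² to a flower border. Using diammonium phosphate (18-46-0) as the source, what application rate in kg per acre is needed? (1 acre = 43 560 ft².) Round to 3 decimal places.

701.800 kg of product per acre

Product per 1000 ft² = 2.9 / 18% = 16.1111 kg.
Convert to per acre: 16.1111 × 43.56 = 701.8 kg.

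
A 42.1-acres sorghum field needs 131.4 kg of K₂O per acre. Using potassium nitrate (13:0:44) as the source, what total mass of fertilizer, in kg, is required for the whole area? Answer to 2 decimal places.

Product per acre = 131.4 / 44% = 298.636 kg.
Total product = 298.636 × 42.1 = 12572.591 kg.

12572.59 kg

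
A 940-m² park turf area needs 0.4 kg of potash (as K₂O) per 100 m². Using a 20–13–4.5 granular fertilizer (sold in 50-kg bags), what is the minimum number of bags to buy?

2 bags

Product per 100 m² = 0.4 / 4.5% = 8.88889 kg.
Total product = 8.88889 × 940 / 100 = 83.5556 kg.
Bags = ⌈83.5556 / 50⌉ = 2.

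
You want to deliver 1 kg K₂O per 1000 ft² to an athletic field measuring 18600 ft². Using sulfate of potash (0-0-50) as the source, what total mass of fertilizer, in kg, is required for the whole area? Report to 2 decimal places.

37.20 kg

Product per 1000 ft² = 1 / 50% = 2 kg.
Total product = 2 × 18600 / 1000 = 37.2 kg.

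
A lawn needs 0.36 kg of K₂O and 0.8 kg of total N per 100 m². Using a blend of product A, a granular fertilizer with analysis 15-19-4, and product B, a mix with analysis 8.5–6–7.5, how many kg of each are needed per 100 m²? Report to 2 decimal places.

Let a = kg of product A, b = kg of product B (per 100 m²).
K₂O: 0.04·a + 0.075·b = 0.36
N: 0.15·a + 0.085·b = 0.8
Eliminate a: (row1) − 0.04/0.15·(row2) → 0.0523333·b = 0.146667, so b = 2.80255.
Back-substitute: a = (0.36 − 0.075·2.80255) / 0.04 = 3.74522.

3.75 kg product A, 2.80 kg product B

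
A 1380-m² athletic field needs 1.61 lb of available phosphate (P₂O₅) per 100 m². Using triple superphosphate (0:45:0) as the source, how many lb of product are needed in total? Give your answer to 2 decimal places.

Product per 100 m² = 1.61 / 45% = 3.57778 lb.
Total product = 3.57778 × 1380 / 100 = 49.3733 lb.

49.37 lb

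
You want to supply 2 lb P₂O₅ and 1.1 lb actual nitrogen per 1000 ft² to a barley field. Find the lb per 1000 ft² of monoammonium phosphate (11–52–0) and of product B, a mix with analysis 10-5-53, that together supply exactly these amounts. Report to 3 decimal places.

Per-1000 ft² balance (a = monoammonium phosphate, b = product B):
P₂O₅: 0.52·a + 0.05·b = 2
N: 0.11·a + 0.1·b = 1.1
Eliminate b: (row1) − 0.05/0.1·(row2) → 0.465·a = 1.45, so a = 3.11828.
Then b = (1.1 − 0.11·3.11828) / 0.1 = 7.56989.

3.118 lb monoammonium phosphate, 7.570 lb product B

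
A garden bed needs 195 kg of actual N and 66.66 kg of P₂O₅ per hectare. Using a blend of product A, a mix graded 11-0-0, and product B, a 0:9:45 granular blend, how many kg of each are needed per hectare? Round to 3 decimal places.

1772.727 kg product A, 740.667 kg product B

Per-hectare balance (a = product A, b = product B):
N: 0.11·a + 0·b = 195
P₂O₅: 0·a + 0.09·b = 66.66
Solving simultaneously: a = 1772.7273, b = 740.6667.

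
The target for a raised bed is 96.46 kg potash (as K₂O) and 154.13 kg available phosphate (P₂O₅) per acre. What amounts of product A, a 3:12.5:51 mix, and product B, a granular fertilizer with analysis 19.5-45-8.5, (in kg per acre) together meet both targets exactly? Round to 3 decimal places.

138.462 kg product A, 304.049 kg product B

Per-acre balance (a = product A, b = product B):
K₂O: 0.51·a + 0.085·b = 96.46
P₂O₅: 0.125·a + 0.45·b = 154.13
Solving simultaneously: a = 138.4624, b = 304.0493.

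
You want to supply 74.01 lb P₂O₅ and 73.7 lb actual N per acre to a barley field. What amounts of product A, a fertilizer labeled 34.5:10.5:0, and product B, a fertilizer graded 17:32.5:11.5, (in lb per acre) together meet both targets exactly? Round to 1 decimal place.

120.6 lb product A, 188.8 lb product B

With a, b = lb per acre of product A and product B:
P₂O₅: 0.105·a + 0.325·b = 74.01
N: 0.345·a + 0.17·b = 73.7
Eliminate a: (row1) − 0.105/0.345·(row2) → 0.273261·b = 51.5796, so b = 188.756.
Back-substitute: a = (74.01 − 0.325·188.756) / 0.105 = 120.613.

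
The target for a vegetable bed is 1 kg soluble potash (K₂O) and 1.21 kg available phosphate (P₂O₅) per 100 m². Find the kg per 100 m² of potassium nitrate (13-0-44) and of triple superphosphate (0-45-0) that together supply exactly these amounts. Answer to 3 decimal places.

2.273 kg potassium nitrate, 2.689 kg triple superphosphate

With a, b = kg per 100 m² of potassium nitrate and triple superphosphate:
K₂O: 0.44·a + 0·b = 1
P₂O₅: 0·a + 0.45·b = 1.21
Solving simultaneously: a = 2.27273, b = 2.68889.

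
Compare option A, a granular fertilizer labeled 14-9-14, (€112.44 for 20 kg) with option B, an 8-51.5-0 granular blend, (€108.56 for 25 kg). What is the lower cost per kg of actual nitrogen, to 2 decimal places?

option A: N per bag = 20 × 14% = 2.8 kg; cost = 112.44 / 2.8 = €40.1571/kg N.
option B: N per bag = 25 × 8% = 2 kg; cost = 108.56 / 2 = €54.2800/kg N.
option A is cheaper.

€40.16 per kg N (option A)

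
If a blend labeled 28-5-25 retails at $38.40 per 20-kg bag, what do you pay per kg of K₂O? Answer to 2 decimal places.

K₂O in bag = 20 × 25% = 5 kg.
Cost per kg K₂O = $38.40 / 5 = $7.6800.

$7.68 per kg K₂O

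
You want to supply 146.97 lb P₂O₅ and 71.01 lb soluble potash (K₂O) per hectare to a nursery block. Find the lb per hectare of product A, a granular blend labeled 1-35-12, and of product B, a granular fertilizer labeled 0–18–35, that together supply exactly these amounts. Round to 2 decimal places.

383.13 lb product A, 71.53 lb product B

Let a = lb of product A, b = lb of product B (per hectare).
P₂O₅: 0.35·a + 0.18·b = 146.97
K₂O: 0.12·a + 0.35·b = 71.01
Eliminate b: (row1) − 0.18/0.35·(row2) → 0.288286·a = 110.451, so a = 383.129.
Then b = (71.01 − 0.12·383.129) / 0.35 = 71.5273.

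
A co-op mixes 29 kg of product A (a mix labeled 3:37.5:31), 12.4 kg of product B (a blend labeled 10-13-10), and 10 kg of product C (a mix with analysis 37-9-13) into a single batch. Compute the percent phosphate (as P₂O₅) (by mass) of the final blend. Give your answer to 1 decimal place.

Total mass = 29 + 12.4 + 10 = 51.4 kg.
P₂O₅ mass = 37.5%×29 + 13%×12.4 + 9%×10 = 13.387 kg.
% P₂O₅ = 13.387 / 51.4 = 26.0447%.

26.0% P₂O₅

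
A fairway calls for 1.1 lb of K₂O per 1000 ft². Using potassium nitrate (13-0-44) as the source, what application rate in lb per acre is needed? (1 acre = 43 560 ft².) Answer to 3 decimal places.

Product per 1000 ft² = 1.1 / 44% = 2.5 lb.
Convert to per acre: 2.5 × 43.56 = 108.9 lb.

108.900 lb of product per acre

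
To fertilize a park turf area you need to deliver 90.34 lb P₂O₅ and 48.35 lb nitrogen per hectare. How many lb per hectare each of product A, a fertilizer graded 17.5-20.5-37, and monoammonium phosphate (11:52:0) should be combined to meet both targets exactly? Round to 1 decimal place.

Per-hectare balance (a = product A, b = monoammonium phosphate):
P₂O₅: 0.205·a + 0.52·b = 90.34
N: 0.175·a + 0.11·b = 48.35
Eliminate b: (row1) − 0.52/0.11·(row2) → -0.622273·a = -138.224, so a = 222.127.
Then b = (48.35 − 0.175·222.127) / 0.11 = 86.1614.

222.1 lb product A, 86.2 lb monoammonium phosphate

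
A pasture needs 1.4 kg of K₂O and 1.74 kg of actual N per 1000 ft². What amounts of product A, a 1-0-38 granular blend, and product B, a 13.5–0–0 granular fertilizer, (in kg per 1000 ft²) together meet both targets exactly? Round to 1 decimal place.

Per-1000 ft² balance (a = product A, b = product B):
K₂O: 0.38·a + 0·b = 1.4
N: 0.01·a + 0.135·b = 1.74
Solving simultaneously: a = 3.68421, b = 12.616.

3.7 kg product A, 12.6 kg product B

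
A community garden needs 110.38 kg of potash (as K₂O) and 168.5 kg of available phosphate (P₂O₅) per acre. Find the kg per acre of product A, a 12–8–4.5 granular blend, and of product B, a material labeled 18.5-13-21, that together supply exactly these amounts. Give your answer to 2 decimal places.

Let a = kg of product A, b = kg of product B (per acre).
K₂O: 0.045·a + 0.21·b = 110.38
P₂O₅: 0.08·a + 0.13·b = 168.5
Eliminate b: (row1) − 0.21/0.13·(row2) → -0.0842308·a = -161.812, so a = 1921.059.
Then b = (168.5 − 0.08·1921.059) / 0.13 = 113.963.

1921.06 kg product A, 113.96 kg product B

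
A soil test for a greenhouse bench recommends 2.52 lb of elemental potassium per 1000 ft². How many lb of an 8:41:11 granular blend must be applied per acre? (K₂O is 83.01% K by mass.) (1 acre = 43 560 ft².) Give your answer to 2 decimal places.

1202.17 lb of product per acre

As K₂O: 2.52 / 0.8301 = 3.03578 lb per 1000 ft².
Product per 1000 ft² = 3.03578 / 11% = 27.598 lb.
Convert to per acre: 27.598 × 43.56 = 1202.168 lb.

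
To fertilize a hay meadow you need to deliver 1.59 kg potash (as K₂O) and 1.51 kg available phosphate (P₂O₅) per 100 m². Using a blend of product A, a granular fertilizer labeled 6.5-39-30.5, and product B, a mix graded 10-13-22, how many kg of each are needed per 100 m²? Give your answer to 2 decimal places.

2.72 kg product A, 3.46 kg product B

With a, b = kg per 100 m² of product A and product B:
K₂O: 0.305·a + 0.22·b = 1.59
P₂O₅: 0.39·a + 0.13·b = 1.51
Eliminate a: (row1) − 0.305/0.39·(row2) → 0.118333·b = 0.409103, so b = 3.4572.
Back-substitute: a = (1.59 − 0.22·3.4572) / 0.305 = 2.71939.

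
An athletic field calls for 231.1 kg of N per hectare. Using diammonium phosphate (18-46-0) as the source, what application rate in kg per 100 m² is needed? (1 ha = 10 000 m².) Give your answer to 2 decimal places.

Product per hectare = 231.1 / 18% = 1283.89 kg.
Convert to per 100 m²: 1283.89 × 0.01 = 12.8389 kg.

12.84 kg of product per hundred sq m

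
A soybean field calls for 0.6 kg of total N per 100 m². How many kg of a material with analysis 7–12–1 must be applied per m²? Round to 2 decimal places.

Product per 100 m² = 0.6 / 7% = 8.57143 kg.
Convert to per m²: 8.57143 × 0.01 = 0.0857143 kg.

0.09 kg of product per sq m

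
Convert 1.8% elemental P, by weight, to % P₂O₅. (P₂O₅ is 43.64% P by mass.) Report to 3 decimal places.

%P₂O₅ = 1.8 / 0.4364 = 4.12466%.

4.125% P₂O₅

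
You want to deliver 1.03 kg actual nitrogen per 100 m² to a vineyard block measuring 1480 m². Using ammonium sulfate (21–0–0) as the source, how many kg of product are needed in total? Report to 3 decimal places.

Product per 100 m² = 1.03 / 21% = 4.90476 kg.
Total product = 4.90476 × 1480 / 100 = 72.59048 kg.

72.590 kg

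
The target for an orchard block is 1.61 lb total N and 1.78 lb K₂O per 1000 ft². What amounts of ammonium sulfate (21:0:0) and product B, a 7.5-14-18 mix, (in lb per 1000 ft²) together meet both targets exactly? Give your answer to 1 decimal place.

With a, b = lb per 1000 ft² of ammonium sulfate and product B:
N: 0.21·a + 0.075·b = 1.61
K₂O: 0·a + 0.18·b = 1.78
Solving simultaneously: a = 4.13492, b = 9.88889.

4.1 lb ammonium sulfate, 9.9 lb product B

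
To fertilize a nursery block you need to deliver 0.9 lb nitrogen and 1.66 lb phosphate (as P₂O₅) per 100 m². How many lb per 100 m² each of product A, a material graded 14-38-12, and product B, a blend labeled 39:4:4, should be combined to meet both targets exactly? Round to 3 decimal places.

4.288 lb product A, 0.769 lb product B

Per-100 m² balance (a = product A, b = product B):
N: 0.14·a + 0.39·b = 0.9
P₂O₅: 0.38·a + 0.04·b = 1.66
Eliminate a: (row1) − 0.14/0.38·(row2) → 0.375263·b = 0.288421, so b = 0.768583.
Back-substitute: a = (0.9 − 0.39·0.768583) / 0.14 = 4.28752.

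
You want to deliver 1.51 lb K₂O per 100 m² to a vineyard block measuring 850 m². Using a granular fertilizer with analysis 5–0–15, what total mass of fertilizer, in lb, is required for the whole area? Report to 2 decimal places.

85.57 lb

Product per 100 m² = 1.51 / 15% = 10.0667 lb.
Total product = 10.0667 × 850 / 100 = 85.5667 lb.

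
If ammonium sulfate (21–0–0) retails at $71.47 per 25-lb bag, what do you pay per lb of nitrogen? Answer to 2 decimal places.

N in bag = 25 × 21% = 5.25 lb.
Cost per lb N = $71.47 / 5.25 = $13.6133.

$13.61 per lb N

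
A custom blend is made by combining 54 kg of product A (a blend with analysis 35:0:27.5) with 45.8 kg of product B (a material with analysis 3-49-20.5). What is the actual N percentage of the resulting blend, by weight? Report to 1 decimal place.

Total mass = 54 + 45.8 = 99.8 kg.
N mass = 35%×54 + 3%×45.8 = 20.274 kg.
% N = 20.274 / 99.8 = 20.3146%.

20.3% N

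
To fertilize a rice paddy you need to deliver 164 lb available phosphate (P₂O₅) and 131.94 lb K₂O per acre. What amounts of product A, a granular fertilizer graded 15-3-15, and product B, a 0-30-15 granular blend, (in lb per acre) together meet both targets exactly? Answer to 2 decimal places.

Let a = lb of product A, b = lb of product B (per acre).
P₂O₅: 0.03·a + 0.3·b = 164
K₂O: 0.15·a + 0.15·b = 131.94
Eliminate b: (row1) − 0.3/0.15·(row2) → -0.27·a = -99.88, so a = 369.926.
Then b = (131.94 − 0.15·369.926) / 0.15 = 509.674.

369.93 lb product A, 509.67 lb product B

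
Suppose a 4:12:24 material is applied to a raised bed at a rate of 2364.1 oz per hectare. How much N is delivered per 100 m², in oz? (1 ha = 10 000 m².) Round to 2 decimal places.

0.95 oz N per hundred sq m

nitrogen per hectare = 2364.1 × 4% = 94.564 oz.
Convert to per 100 m²: 94.564 × 0.01 = 0.94564 oz.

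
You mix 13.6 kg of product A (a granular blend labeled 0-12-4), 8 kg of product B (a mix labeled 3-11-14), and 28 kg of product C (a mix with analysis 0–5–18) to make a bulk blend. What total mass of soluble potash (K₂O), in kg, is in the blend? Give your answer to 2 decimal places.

6.70 kg K₂O

K₂O mass = 4%×13.6 + 14%×8 + 18%×28 = 6.704 kg.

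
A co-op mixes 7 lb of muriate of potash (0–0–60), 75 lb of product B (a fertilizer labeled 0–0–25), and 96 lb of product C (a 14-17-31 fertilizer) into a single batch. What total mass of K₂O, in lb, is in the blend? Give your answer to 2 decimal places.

52.71 lb K₂O

K₂O mass = 60%×7 + 25%×75 + 31%×96 = 52.71 lb.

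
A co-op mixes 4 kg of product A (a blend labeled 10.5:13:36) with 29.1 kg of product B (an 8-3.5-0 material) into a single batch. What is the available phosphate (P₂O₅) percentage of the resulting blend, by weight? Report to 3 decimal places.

4.648% P₂O₅

Total mass = 4 + 29.1 = 33.1 kg.
P₂O₅ mass = 13%×4 + 3.5%×29.1 = 1.5385 kg.
% P₂O₅ = 1.5385 / 33.1 = 4.64804%.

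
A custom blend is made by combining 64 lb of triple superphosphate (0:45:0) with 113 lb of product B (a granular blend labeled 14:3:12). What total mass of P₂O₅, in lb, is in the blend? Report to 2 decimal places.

32.19 lb P₂O₅

P₂O₅ mass = 45%×64 + 3%×113 = 32.19 lb.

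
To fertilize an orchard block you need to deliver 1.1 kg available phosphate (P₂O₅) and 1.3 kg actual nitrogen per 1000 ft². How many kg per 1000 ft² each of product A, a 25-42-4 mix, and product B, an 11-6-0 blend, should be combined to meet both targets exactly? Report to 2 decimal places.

Let a = kg of product A, b = kg of product B (per 1000 ft²).
P₂O₅: 0.42·a + 0.06·b = 1.1
N: 0.25·a + 0.11·b = 1.3
Eliminate b: (row1) − 0.06/0.11·(row2) → 0.283636·a = 0.390909, so a = 1.37821.
Then b = (1.3 − 0.25·1.37821) / 0.11 = 8.6859.

1.38 kg product A, 8.69 kg product B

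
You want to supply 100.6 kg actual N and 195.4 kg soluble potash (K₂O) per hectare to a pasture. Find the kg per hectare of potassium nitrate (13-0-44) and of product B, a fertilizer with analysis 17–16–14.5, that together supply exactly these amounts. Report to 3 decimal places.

With a, b = kg per hectare of potassium nitrate and product B:
N: 0.13·a + 0.17·b = 100.6
K₂O: 0.44·a + 0.145·b = 195.4
Solving simultaneously: a = 332.9937, b = 337.1224.

332.994 kg potassium nitrate, 337.122 kg product B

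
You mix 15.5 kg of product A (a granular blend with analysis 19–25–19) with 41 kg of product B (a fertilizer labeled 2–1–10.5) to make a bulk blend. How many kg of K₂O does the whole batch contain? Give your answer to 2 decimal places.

7.25 kg K₂O

K₂O mass = 19%×15.5 + 10.5%×41 = 7.25 kg.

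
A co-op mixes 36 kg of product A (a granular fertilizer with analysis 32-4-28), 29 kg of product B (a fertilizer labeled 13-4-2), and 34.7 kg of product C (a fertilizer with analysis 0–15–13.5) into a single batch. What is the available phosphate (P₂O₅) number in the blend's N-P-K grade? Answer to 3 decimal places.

Total mass = 36 + 29 + 34.7 = 99.7 kg.
P₂O₅ mass = 4%×36 + 4%×29 + 15%×34.7 = 7.805 kg.
% P₂O₅ = 7.805 / 99.7 = 7.82849%.

7.828% P₂O₅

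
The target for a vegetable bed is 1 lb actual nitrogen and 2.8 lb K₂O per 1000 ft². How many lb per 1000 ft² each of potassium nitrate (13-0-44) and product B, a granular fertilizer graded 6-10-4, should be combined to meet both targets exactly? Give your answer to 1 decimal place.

Per-1000 ft² balance (a = potassium nitrate, b = product B):
N: 0.13·a + 0.06·b = 1
K₂O: 0.44·a + 0.04·b = 2.8
Eliminate a: (row1) − 0.13/0.44·(row2) → 0.0481818·b = 0.172727, so b = 3.58491.
Back-substitute: a = (1 − 0.06·3.58491) / 0.13 = 6.03774.

6.0 lb potassium nitrate, 3.6 lb product B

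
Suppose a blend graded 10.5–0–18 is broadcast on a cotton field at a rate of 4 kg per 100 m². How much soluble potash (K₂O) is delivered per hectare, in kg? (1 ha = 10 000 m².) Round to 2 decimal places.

K₂O per 100 m² = 4 × 18% = 0.72 kg.
Convert to per hectare: 0.72 × 100 = 72 kg.

72.00 kg K₂O per hectare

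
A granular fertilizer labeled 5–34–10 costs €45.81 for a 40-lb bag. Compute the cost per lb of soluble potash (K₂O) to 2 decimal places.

€11.45 per lb K₂O

K₂O in bag = 40 × 10% = 4 lb.
Cost per lb K₂O = €45.81 / 4 = €11.4525.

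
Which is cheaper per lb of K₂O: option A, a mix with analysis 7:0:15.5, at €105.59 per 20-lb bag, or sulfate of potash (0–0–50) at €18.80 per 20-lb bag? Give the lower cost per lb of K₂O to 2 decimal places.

option A: K₂O per bag = 20 × 15.5% = 3.1 lb; cost = 105.59 / 3.1 = €34.0613/lb K₂O.
sulfate of potash: K₂O per bag = 20 × 50% = 10 lb; cost = 18.80 / 10 = €1.8800/lb K₂O.
sulfate of potash is cheaper.

€1.88 per lb K₂O (sulfate of potash)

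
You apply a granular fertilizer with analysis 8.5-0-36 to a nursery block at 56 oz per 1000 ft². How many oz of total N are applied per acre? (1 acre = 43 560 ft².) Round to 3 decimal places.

207.346 oz N per acre

nitrogen per 1000 ft² = 56 × 8.5% = 4.76 oz.
Convert to per acre: 4.76 × 43.56 = 207.3456 oz.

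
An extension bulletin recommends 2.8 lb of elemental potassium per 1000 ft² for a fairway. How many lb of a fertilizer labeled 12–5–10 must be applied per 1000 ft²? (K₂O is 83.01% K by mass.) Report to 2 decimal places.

33.73 lb of product per thousand sq ft

As K₂O: 2.8 / 0.8301 = 3.37309 lb per 1000 ft².
Product per 1000 ft² = 3.37309 / 10% = 33.7309 lb.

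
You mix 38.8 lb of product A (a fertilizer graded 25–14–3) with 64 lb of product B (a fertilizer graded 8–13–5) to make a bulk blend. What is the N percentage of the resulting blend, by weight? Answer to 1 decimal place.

14.4% N

Total mass = 38.8 + 64 = 102.8 lb.
N mass = 25%×38.8 + 8%×64 = 14.82 lb.
% N = 14.82 / 102.8 = 14.4163%.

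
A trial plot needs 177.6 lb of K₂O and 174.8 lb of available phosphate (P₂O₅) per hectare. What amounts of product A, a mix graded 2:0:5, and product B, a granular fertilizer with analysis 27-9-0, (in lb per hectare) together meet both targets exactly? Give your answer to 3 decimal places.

Let a = lb of product A, b = lb of product B (per hectare).
K₂O: 0.05·a + 0·b = 177.6
P₂O₅: 0·a + 0.09·b = 174.8
Solving simultaneously: a = 3552, b = 1942.2222.

3552.000 lb product A, 1942.222 lb product B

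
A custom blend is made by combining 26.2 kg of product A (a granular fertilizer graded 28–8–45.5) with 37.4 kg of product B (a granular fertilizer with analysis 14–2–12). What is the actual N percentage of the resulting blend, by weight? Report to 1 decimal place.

19.8% N

Total mass = 26.2 + 37.4 = 63.6 kg.
N mass = 28%×26.2 + 14%×37.4 = 12.572 kg.
% N = 12.572 / 63.6 = 19.7673%.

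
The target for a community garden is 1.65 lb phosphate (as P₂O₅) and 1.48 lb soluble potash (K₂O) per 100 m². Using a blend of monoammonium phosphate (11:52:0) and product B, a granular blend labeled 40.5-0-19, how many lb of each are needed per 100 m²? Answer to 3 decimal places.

3.173 lb monoammonium phosphate, 7.789 lb product B

Let a = lb of monoammonium phosphate, b = lb of product B (per 100 m²).
P₂O₅: 0.52·a + 0·b = 1.65
K₂O: 0·a + 0.19·b = 1.48
Solving simultaneously: a = 3.17308, b = 7.78947.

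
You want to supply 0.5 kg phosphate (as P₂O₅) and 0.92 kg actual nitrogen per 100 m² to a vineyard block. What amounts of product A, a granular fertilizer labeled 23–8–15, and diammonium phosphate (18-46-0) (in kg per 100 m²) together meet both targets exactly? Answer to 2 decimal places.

Let a = kg of product A, b = kg of diammonium phosphate (per 100 m²).
P₂O₅: 0.08·a + 0.46·b = 0.5
N: 0.23·a + 0.18·b = 0.92
From row1: a = (0.5 − 0.46·b) / 0.08.
Into row2: 0.23·(0.5 − 0.46·b)/0.08 + 0.18·b = 0.92 → b = 0.452954, a = 3.64551.

3.65 kg product A, 0.45 kg diammonium phosphate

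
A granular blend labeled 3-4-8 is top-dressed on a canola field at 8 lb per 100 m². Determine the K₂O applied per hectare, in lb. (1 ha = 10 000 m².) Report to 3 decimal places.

64.000 lb K₂O per hectare

K₂O per 100 m² = 8 × 8% = 0.64 lb.
Convert to per hectare: 0.64 × 100 = 64 lb.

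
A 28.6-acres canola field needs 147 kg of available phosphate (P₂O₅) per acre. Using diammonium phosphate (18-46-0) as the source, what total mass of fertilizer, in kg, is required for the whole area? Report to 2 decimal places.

9139.57 kg

Product per acre = 147 / 46% = 319.565 kg.
Total product = 319.565 × 28.6 = 9139.565 kg.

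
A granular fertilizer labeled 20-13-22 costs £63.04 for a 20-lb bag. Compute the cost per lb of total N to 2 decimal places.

£15.76 per lb N

N in bag = 20 × 20% = 4 lb.
Cost per lb N = £63.04 / 4 = £15.7600.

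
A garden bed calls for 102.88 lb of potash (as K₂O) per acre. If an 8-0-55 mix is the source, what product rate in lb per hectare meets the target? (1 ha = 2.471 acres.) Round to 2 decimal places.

Product per acre = 102.88 / 55% = 187.055 lb.
Convert to per hectare: 187.055 × 2.471 = 462.212 lb.

462.21 lb of product per hectare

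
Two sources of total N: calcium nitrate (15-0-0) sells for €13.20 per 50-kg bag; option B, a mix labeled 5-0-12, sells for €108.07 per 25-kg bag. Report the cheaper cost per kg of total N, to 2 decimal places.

€1.76 per kg N (calcium nitrate)

calcium nitrate: N per bag = 50 × 15% = 7.5 kg; cost = 13.20 / 7.5 = €1.7600/kg N.
option B: N per bag = 25 × 5% = 1.25 kg; cost = 108.07 / 1.25 = €86.4560/kg N.
calcium nitrate is cheaper.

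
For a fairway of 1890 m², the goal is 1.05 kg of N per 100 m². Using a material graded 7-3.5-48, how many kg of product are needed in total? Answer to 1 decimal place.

283.5 kg

Product per 100 m² = 1.05 / 7% = 15 kg.
Total product = 15 × 1890 / 100 = 283.5 kg.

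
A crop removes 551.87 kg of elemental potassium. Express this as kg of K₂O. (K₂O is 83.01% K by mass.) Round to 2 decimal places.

664.82 kg K₂O

K₂O = 551.87 / 0.8301 = 664.824 kg.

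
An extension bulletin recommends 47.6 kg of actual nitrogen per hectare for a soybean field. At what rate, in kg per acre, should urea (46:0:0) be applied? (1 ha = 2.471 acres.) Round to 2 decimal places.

41.88 kg of product per acre

Product per hectare = 47.6 / 46% = 103.478 kg.
Convert to per acre: 103.478 × 0.404694 = 41.8771 kg.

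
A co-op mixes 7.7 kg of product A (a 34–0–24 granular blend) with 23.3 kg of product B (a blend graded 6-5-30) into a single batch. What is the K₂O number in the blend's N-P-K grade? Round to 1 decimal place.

28.5% K₂O

Total mass = 7.7 + 23.3 = 31 kg.
K₂O mass = 24%×7.7 + 30%×23.3 = 8.838 kg.
% K₂O = 8.838 / 31 = 28.5097%.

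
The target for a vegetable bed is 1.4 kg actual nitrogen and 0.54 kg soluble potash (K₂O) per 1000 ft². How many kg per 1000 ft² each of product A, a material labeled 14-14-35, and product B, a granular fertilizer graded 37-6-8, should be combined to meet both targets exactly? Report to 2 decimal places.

0.74 kg product A, 3.50 kg product B

Per-1000 ft² balance (a = product A, b = product B):
N: 0.14·a + 0.37·b = 1.4
K₂O: 0.35·a + 0.08·b = 0.54
Solving simultaneously: a = 0.742181, b = 3.50296.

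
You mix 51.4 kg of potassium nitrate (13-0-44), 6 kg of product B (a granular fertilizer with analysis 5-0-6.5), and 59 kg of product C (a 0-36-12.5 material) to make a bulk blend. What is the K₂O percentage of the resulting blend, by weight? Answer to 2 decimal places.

Total mass = 51.4 + 6 + 59 = 116.4 kg.
K₂O mass = 44%×51.4 + 6.5%×6 + 12.5%×59 = 30.381 kg.
% K₂O = 30.381 / 116.4 = 26.1005%.

26.10% K₂O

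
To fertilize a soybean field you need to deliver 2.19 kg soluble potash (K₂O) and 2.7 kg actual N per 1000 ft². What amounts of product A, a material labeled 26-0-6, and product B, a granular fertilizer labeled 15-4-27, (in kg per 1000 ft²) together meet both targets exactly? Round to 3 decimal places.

Per-1000 ft² balance (a = product A, b = product B):
K₂O: 0.06·a + 0.27·b = 2.19
N: 0.26·a + 0.15·b = 2.7
Solving simultaneously: a = 6.54412, b = 6.65686.

6.544 kg product A, 6.657 kg product B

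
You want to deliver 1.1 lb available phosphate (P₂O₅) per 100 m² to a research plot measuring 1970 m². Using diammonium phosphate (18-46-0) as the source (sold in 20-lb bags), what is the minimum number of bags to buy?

Product per 100 m² = 1.1 / 46% = 2.3913 lb.
Total product = 2.3913 × 1970 / 100 = 47.1087 lb.
Bags = ⌈47.1087 / 20⌉ = 3.

3 bags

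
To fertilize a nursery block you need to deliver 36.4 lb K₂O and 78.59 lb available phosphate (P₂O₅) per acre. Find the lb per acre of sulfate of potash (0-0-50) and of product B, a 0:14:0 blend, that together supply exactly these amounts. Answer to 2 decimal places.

72.80 lb sulfate of potash, 561.36 lb product B

Per-acre balance (a = sulfate of potash, b = product B):
K₂O: 0.5·a + 0·b = 36.4
P₂O₅: 0·a + 0.14·b = 78.59
Solving simultaneously: a = 72.8, b = 561.357.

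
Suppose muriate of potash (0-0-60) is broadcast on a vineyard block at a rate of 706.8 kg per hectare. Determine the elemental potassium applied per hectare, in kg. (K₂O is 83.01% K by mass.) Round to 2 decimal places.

352.03 kg K per hectare

K₂O per hectare = 706.8 × 60% = 424.08 kg.
Elemental K = 424.08 × 0.8301 = 352.029 kg per hectare.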